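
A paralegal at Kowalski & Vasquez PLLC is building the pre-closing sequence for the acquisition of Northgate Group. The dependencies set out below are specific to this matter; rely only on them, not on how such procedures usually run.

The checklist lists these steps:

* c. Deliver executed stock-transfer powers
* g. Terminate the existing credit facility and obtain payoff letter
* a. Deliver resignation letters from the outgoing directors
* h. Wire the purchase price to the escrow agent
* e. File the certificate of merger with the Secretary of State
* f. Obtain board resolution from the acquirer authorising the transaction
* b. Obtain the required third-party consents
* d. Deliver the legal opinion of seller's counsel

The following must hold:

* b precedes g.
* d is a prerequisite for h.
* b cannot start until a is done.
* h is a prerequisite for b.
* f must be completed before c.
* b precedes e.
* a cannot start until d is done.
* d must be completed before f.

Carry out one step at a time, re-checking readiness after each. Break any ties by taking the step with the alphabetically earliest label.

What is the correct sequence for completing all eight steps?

d → a → f → c → h → b → e → g

Only d has no prerequisites, so it is first.
Now a, f and h have their prerequisites met. a has the earlier label, so a next.
f and h are both available; f has the earlier label → f.
c now also ready, so the ready set is {c, h}; c has the earlier label → c.
h is the only step now ready → h.
b needed a and h, now all done → b.
e and g are both available; e has the earlier label → e.
g needed b, now all done → g.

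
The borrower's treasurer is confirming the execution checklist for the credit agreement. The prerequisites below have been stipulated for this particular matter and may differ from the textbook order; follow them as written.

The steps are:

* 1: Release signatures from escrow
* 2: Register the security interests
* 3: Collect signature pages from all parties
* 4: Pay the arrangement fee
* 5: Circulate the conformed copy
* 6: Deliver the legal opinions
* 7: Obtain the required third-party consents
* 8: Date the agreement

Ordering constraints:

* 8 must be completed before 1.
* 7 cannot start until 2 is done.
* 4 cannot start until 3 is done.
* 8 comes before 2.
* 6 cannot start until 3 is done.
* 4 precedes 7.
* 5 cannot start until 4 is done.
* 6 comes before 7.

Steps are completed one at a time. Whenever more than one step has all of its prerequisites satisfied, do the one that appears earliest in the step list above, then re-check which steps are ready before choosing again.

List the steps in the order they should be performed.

3 and 8 have no prerequisites; 3 is listed earlier, so 3 is first.
4, 6 and 8 are all available; 4 is listed earlier → 4.
Ready: 5, 6 and 8. 5 is listed earlier → 5.
6 and 8 are both available; 6 is listed earlier → 6.
Next only 8 has its prerequisites met → 8.
Now 1 and 2 have their prerequisites met. 1 is listed earlier, so 1 next.
2 is the only step now ready → 2.
Next only 7 has its prerequisites met → 7.

3 4 5 6 8 1 2 7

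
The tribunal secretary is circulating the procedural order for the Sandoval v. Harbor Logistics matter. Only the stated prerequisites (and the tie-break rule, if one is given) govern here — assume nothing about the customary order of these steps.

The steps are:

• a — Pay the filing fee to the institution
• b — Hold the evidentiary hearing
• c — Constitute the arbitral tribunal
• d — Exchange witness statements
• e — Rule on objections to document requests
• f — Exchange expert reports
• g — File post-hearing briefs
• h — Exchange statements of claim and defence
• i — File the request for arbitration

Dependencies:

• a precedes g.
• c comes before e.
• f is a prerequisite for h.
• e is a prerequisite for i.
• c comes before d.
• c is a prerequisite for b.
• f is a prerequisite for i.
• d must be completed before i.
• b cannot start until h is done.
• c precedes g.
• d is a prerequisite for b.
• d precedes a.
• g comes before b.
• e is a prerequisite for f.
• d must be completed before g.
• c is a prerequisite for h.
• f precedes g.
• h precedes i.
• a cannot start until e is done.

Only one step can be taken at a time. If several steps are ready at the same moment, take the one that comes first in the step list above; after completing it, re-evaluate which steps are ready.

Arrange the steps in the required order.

Only c has no prerequisites, so it is first.
d and e are both available; d is listed earlier → d.
e is the only step now ready → e.
Ready: a and f. a is listed earlier → a.
Next only f has its prerequisites met → f.
Ready: g and h. g is listed earlier → g.
That leaves h as the only ready step → h.
b and i are both available; b is listed earlier → b.
That leaves i as the only ready step → i.

c → d → e → a → f → g → h → b → i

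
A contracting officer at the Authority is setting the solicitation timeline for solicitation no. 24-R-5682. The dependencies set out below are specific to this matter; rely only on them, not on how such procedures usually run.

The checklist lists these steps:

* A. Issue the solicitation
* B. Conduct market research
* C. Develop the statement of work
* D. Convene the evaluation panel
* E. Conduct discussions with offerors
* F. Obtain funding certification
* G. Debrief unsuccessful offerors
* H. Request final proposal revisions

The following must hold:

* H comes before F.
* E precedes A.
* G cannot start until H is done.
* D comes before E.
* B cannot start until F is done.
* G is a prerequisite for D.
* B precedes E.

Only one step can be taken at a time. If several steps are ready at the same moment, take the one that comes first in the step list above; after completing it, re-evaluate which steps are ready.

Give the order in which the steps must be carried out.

C and H have no prerequisites; C is listed earlier, so C is first.
Next only H has its prerequisites met → H.
Now F and G have their prerequisites met. F is listed earlier, so F next.
Ready: B and G. B is listed earlier → B.
G needed H, now all done → G.
D needed G, now all done → D.
E needed B and D, now all done → E.
A needed E, now all done → A.

C → H → F → B → G → D → E → A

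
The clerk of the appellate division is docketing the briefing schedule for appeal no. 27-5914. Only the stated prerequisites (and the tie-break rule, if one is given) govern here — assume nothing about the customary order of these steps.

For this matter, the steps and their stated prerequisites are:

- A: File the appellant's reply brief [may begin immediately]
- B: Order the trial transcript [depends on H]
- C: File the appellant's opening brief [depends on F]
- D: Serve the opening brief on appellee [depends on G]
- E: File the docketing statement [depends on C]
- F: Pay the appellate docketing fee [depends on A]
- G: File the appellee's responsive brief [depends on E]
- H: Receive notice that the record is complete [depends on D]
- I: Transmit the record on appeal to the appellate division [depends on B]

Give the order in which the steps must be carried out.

A, F, C, E, G, D, H, B, I

Only A has no prerequisites, so it is first.
F needed A, now all done → F.
Next only C has its prerequisites met → C.
E is the only step now ready → E.
G needed E, now all done → G.
D is the only step now ready → D.
H needed D, now all done → H.
B needed H, now all done → B.
That leaves I as the only ready step → I.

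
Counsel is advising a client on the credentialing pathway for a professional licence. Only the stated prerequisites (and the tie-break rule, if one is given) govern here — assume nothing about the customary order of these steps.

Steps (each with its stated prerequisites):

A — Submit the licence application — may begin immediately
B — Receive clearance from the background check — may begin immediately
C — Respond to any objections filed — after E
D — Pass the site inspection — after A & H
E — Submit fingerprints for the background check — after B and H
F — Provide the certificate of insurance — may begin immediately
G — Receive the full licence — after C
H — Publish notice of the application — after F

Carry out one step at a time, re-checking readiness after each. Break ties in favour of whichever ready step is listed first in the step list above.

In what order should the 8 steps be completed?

A, B, F, H, D, E, C, G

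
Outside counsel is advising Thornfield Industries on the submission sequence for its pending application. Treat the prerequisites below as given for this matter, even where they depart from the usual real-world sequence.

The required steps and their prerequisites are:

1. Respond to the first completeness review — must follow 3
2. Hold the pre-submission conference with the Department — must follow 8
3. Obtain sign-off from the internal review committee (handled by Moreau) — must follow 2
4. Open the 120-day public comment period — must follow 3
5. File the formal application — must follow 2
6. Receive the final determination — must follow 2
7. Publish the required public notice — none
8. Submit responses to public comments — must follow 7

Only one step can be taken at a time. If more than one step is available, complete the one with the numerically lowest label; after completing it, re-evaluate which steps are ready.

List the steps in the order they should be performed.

7, 8, 2, 3, 1, 4, 5, 6

Only 7 has no prerequisites, so it is first.
8 needed 7, now all done → 8.
2 needed 8, now all done → 2.
Ready: 3, 5 and 6. 3 has the earlier label → 3.
Now 1, 4, 5 and 6 have their prerequisites met. 1 has the earlier label, so 1 next.
4, 5 and 6 are all available; 4 has the earlier label → 4.
Now 5 and 6 have their prerequisites met. 5 has the earlier label, so 5 next.
6 needed 2, now all done → 6.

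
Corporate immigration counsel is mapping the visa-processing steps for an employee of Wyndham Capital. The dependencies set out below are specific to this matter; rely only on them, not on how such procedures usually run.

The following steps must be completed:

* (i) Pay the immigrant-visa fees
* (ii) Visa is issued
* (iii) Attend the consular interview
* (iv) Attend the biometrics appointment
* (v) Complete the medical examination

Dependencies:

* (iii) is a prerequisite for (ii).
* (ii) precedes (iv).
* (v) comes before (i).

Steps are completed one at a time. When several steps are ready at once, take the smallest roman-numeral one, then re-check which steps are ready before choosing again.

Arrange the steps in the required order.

(iii), (ii), (iv), (v), (i)

Nothing is required for (iii) and (v). (iii) has the earlier label → (iii) first.
(ii) now also ready, so the ready set is {(ii), (v)}; (ii) has the earlier label → (ii).
Now (iv) and (v) have their prerequisites met. (iv) has the earlier label, so (iv) next.
That leaves (v) as the only ready step → (v).
(i) needed (v), now all done → (i).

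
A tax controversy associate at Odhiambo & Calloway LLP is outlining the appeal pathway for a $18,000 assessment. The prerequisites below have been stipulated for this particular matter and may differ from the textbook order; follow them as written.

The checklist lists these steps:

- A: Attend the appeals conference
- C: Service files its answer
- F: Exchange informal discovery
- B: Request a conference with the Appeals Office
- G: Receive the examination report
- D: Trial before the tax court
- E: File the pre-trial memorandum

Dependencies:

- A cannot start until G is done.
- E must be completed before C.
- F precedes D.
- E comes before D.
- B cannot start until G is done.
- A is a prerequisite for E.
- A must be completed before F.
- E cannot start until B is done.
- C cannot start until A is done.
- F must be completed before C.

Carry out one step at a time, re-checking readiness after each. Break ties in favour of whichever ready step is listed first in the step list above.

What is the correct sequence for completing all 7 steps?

G → A → F → B → E → C → D

G is the only step with nothing outstanding, so it goes first.
A and B are both available; A is listed earlier → A.
Now F and B have their prerequisites met. F is listed earlier, so F next.
B needed G, now all done → B.
Next only E has its prerequisites met → E.
Ready: C and D. C is listed earlier → C.
D needed F and E, now all done → D.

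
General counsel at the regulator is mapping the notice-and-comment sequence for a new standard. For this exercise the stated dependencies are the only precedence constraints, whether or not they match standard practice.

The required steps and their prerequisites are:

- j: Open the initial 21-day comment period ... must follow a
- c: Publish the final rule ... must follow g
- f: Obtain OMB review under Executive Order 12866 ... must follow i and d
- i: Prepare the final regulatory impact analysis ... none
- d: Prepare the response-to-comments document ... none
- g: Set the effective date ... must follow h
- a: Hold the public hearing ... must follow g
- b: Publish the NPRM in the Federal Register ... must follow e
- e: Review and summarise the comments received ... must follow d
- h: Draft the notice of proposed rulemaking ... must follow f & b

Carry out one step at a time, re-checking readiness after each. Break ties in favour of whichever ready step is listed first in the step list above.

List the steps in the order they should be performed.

i and d have no prerequisites; i is listed earlier, so i is first.
Next only d has its prerequisites met → d.
Ready: f and e. f is listed earlier → f.
e needed d, now all done → e.
b is the only step now ready → b.
Next only h has its prerequisites met → h.
Next only g has its prerequisites met → g.
Ready: c and a. c is listed earlier → c.
That leaves a as the only ready step → a.
Next only j has its prerequisites met → j.

i → d → f → e → b → h → g → c → a → j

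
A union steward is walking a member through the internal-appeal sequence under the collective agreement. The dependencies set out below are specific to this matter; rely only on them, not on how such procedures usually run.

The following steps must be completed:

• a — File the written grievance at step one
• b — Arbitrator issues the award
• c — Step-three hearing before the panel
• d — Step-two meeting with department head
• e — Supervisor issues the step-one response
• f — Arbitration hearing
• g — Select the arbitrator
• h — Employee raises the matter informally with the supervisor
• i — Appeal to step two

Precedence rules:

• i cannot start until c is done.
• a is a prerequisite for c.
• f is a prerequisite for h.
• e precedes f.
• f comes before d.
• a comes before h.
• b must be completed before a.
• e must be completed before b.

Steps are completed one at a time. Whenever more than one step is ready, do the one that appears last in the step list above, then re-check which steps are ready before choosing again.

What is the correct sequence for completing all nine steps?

g and e have no prerequisites; g is listed later, so g is first.
e is the only step now ready → e.
Now f and b have their prerequisites met. f is listed later, so f next.
d and b are both available; d is listed later → d.
That leaves b as the only ready step → b.
a is the only step now ready → a.
Ready: h and c. h is listed later → h.
c is the only step now ready → c.
Next only i has its prerequisites met → i.

g, e, f, d, b, a, h, c, i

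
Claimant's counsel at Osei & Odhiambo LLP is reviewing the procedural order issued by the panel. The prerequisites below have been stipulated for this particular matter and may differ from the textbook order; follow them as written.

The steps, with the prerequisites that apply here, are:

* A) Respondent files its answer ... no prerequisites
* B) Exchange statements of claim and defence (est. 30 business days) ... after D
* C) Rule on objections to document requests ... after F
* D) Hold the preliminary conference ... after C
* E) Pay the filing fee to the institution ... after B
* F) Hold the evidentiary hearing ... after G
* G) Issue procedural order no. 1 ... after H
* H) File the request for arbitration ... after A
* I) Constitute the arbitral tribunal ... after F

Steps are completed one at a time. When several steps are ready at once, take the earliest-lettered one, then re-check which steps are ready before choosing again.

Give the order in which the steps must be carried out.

A, H, G, F, C, D, B, E, I

Only A has no prerequisites, so it is first.
H needed A, now all done → H.
G needed H, now all done → G.
F needed G, now all done → F.
Now C and I have their prerequisites met. C has the earlier label, so C next.
D now also ready, so the ready set is {D, I}; D has the earlier label → D.
Ready: B and I. B has the earlier label → B.
Ready: E and I. E has the earlier label → E.
I is the only step now ready → I.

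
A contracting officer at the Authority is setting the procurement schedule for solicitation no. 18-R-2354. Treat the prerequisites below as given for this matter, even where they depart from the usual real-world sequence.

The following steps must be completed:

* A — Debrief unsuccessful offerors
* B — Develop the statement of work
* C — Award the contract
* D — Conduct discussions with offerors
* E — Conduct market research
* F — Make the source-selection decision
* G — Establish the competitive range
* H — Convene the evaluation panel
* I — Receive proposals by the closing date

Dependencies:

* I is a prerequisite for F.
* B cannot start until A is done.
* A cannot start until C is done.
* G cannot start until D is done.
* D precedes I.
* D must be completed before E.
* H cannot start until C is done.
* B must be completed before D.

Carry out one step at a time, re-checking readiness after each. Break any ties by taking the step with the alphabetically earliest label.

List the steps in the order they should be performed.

C is the only step with nothing outstanding, so it goes first.
Now A and H have their prerequisites met. A has the earlier label, so A next.
B now also ready, so the ready set is {B, H}; B has the earlier label → B.
D now also ready, so the ready set is {D, H}; D has the earlier label → D.
E, G and I now also ready, so the ready set is {E, G, H, I}; E has the earlier label → E.
Ready: G, H and I. G has the earlier label → G.
Ready: H and I. H has the earlier label → H.
I needed D, now all done → I.
Next only F has its prerequisites met → F.

C, A, B, D, E, G, H, I, F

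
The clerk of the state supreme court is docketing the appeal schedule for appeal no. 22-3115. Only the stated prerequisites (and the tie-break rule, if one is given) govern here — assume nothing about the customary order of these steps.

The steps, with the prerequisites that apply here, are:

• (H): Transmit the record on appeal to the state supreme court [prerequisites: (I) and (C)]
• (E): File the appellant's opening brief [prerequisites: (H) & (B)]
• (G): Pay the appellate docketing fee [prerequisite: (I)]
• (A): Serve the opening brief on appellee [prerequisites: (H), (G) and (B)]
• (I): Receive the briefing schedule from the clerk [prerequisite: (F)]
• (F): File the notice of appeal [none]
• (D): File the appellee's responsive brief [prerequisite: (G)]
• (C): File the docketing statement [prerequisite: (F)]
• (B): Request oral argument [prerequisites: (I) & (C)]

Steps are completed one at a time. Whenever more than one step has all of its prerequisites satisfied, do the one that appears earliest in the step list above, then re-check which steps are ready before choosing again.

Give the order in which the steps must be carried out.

Only (F) has no prerequisites, so it is first.
(I) and (C) are both available; (I) is listed earlier → (I).
(G) now also ready, so the ready set is {(G), (C)}; (G) is listed earlier → (G).
Now (D) and (C) have their prerequisites met. (D) is listed earlier, so (D) next.
(C) needed (F), now all done → (C).
(H) and (B) are both available; (H) is listed earlier → (H).
That leaves (B) as the only ready step → (B).
Now (E) and (A) have their prerequisites met. (E) is listed earlier, so (E) next.
(A) needed (H), (G) and (B), now all done → (A).

(F), (I), (G), (D), (C), (H), (B), (E), (A)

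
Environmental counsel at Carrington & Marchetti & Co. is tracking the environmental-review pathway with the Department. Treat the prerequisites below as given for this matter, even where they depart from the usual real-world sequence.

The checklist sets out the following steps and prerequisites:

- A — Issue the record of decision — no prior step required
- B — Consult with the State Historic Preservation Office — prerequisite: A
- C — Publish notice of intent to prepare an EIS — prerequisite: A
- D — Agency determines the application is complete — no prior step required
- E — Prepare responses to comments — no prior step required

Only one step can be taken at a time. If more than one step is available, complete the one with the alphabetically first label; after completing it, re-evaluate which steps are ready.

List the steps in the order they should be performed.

Nothing is required for A, D and E. A has the earlier label → A first.
B, C, D and E are all available; B has the earlier label → B.
Now C, D and E have their prerequisites met. C has the earlier label, so C next.
Now D and E have their prerequisites met. D has the earlier label, so D next.
Next only E has its prerequisites met → E.

A → B → C → D → E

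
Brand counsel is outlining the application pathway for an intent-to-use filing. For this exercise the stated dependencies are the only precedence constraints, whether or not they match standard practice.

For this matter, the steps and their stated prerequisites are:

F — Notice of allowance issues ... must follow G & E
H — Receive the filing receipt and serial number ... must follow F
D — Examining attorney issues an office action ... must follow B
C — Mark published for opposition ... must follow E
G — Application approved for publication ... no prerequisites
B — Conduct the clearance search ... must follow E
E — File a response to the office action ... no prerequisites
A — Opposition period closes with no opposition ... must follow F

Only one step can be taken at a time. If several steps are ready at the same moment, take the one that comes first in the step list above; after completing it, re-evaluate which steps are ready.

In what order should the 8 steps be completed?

G → E → F → H → C → B → D → A

G and E have no prerequisites; G is listed earlier, so G is first.
E is the only step now ready → E.
Ready: F, C and B. F is listed earlier → F.
H and A now also ready, so the ready set is {H, C, B, A}; H is listed earlier → H.
Ready: C, B and A. C is listed earlier → C.
B and A are both available; B is listed earlier → B.
Now D and A have their prerequisites met. D is listed earlier, so D next.
A is the only step now ready → A.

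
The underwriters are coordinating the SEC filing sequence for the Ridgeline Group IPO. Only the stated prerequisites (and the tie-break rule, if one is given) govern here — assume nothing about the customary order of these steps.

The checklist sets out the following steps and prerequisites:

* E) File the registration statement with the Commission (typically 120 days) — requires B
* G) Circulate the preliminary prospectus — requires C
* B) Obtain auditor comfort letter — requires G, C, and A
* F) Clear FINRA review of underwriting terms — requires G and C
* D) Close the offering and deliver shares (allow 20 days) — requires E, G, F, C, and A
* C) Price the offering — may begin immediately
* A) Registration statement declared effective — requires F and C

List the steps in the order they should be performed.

C is the only step with nothing outstanding, so it goes first.
Next only G has its prerequisites met → G.
That leaves F as the only ready step → F.
Next only A has its prerequisites met → A.
B needed G, C and A, now all done → B.
E needed B, now all done → E.
Next only D has its prerequisites met → D.

C → G → F → A → B → E → D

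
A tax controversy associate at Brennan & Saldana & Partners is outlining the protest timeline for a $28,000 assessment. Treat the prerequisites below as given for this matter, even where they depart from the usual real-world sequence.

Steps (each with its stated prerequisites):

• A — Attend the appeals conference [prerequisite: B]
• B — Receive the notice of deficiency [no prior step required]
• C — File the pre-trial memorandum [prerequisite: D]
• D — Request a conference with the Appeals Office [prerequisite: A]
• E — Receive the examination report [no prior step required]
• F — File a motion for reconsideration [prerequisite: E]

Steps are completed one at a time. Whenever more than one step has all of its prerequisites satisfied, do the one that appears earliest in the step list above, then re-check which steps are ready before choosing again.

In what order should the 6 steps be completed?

B → A → D → C → E → F

B and E have no prerequisites; B is listed earlier, so B is first.
Ready: A and E. A is listed earlier → A.
D now also ready, so the ready set is {D, E}; D is listed earlier → D.
Now C and E have their prerequisites met. C is listed earlier, so C next.
Next only E has its prerequisites met → E.
F needed E, now all done → F.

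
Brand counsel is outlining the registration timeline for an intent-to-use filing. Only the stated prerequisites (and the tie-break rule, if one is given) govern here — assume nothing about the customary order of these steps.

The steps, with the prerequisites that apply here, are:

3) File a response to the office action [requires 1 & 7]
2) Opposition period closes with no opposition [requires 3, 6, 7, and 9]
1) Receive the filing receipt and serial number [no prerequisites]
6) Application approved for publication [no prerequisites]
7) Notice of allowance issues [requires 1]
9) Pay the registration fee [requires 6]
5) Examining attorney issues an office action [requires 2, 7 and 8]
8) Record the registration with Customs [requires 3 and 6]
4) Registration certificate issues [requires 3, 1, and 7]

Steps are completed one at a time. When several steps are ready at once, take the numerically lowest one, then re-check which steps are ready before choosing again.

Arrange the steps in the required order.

1, 6, 7, 3, 4, 8, 9, 2, 5

Nothing is required for 1 and 6. 1 has the earlier label → 1 first.
7 now also ready, so the ready set is {6, 7}; 6 has the earlier label → 6.
Now 7 and 9 have their prerequisites met. 7 has the earlier label, so 7 next.
3 and 9 are both available; 3 has the earlier label → 3.
4 and 8 now also ready, so the ready set is {4, 8, 9}; 4 has the earlier label → 4.
8 and 9 are both available; 8 has the earlier label → 8.
9 is the only step now ready → 9.
Next only 2 has its prerequisites met → 2.
5 is the only step now ready → 5.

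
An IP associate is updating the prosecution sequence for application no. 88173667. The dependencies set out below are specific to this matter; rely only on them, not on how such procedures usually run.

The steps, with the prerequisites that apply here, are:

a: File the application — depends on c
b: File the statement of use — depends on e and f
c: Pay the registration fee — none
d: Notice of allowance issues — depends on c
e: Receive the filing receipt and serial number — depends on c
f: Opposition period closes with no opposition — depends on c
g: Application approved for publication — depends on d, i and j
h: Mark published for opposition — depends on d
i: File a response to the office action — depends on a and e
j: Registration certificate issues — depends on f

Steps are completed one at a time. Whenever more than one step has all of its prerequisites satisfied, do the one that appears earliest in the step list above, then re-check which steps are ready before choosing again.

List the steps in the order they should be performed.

c → a → d → e → f → b → h → i → j → g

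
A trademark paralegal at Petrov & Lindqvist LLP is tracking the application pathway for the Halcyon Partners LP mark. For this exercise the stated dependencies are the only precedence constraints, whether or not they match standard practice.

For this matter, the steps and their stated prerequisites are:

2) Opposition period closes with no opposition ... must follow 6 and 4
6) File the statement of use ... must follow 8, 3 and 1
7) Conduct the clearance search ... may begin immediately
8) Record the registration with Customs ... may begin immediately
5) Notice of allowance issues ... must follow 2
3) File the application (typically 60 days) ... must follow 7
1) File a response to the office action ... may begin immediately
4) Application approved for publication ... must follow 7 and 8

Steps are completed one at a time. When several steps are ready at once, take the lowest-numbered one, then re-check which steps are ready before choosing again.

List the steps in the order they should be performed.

Nothing is required for 1, 7 and 8. 1 has the earlier label → 1 first.
7 and 8 are both available; 7 has the earlier label → 7.
3 and 8 are both available; 3 has the earlier label → 3.
Next only 8 has its prerequisites met → 8.
Now 4 and 6 have their prerequisites met. 4 has the earlier label, so 4 next.
Next only 6 has its prerequisites met → 6.
2 needed 4 and 6, now all done → 2.
Next only 5 has its prerequisites met → 5.

1, 7, 3, 8, 4, 6, 2, 5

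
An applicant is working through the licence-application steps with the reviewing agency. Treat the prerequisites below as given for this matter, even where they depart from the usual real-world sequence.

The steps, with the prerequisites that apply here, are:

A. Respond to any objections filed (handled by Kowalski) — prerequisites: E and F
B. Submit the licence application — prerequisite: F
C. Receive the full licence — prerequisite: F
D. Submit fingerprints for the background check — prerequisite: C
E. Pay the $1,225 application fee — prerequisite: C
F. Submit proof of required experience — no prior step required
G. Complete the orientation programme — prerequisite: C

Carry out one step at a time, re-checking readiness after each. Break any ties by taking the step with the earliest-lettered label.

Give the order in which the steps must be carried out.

F → B → C → D → E → A → G

Only F has no prerequisites, so it is first.
Ready: B and C. B has the earlier label → B.
That leaves C as the only ready step → C.
D, E and G are all available; D has the earlier label → D.
Ready: E and G. E has the earlier label → E.
Now A and G have their prerequisites met. A has the earlier label, so A next.
Next only G has its prerequisites met → G.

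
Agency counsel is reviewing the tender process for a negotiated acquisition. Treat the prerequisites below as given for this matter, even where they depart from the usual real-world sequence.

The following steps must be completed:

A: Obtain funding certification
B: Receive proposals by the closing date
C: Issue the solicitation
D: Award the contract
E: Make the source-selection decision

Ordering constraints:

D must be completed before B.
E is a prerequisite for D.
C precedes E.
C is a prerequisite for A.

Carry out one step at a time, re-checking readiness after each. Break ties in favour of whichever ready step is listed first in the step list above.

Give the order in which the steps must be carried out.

C, A, E, D, B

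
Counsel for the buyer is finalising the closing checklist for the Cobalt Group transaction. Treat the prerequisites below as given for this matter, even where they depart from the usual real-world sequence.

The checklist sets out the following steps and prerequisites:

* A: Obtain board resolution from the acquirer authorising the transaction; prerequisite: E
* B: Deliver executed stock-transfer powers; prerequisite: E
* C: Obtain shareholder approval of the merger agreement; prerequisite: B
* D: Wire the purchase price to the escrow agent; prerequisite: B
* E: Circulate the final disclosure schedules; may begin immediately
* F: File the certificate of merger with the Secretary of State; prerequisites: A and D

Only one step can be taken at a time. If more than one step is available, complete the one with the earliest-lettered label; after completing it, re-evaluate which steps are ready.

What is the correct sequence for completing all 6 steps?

E is the only step with nothing outstanding, so it goes first.
Now A and B have their prerequisites met. A has the earlier label, so A next.
B needed E, now all done → B.
Ready: C and D. C has the earlier label → C.
Next only D has its prerequisites met → D.
That leaves F as the only ready step → F.

E A B C D F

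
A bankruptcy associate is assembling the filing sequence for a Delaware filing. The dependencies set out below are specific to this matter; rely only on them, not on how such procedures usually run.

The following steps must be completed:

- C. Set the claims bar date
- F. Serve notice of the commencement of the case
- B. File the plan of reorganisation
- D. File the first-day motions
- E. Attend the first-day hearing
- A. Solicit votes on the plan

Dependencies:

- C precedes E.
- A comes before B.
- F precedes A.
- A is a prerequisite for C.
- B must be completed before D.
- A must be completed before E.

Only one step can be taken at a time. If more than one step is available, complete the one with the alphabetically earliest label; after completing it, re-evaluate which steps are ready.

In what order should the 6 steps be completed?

F, A, B, C, D, E

Only F has no prerequisites, so it is first.
A is the only step now ready → A.
Ready: B and C. B has the earlier label → B.
C and D are both available; C has the earlier label → C.
Now D and E have their prerequisites met. D has the earlier label, so D next.
That leaves E as the only ready step → E.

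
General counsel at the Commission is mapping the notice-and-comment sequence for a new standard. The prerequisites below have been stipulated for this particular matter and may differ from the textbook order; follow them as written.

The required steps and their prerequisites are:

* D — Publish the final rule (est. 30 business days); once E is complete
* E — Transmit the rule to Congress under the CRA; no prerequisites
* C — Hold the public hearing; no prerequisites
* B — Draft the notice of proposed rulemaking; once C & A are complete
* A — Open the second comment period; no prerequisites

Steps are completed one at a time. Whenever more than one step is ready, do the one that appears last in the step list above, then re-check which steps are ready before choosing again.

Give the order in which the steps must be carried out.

A, C and E have no prerequisites; A is listed later, so A is first.
Now C and E have their prerequisites met. C is listed later, so C next.
B and E are both available; B is listed later → B.
E is the only step now ready → E.
D needed E, now all done → D.

A C B E D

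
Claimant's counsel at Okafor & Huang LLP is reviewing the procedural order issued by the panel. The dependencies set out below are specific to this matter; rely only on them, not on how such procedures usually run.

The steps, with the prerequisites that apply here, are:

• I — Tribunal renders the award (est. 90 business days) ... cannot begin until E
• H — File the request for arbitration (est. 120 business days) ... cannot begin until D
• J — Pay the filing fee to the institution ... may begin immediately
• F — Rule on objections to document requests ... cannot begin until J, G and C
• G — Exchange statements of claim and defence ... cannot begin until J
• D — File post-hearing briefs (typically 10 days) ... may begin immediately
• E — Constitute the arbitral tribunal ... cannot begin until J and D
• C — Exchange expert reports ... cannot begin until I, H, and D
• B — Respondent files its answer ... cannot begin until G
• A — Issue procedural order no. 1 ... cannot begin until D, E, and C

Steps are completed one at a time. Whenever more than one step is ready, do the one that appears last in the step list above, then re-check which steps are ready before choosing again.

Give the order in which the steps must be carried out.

D → J → E → G → B → H → I → C → A → F

D and J have no prerequisites; D is listed later, so D is first.
H now also ready, so the ready set is {J, H}; J is listed later → J.
E and G now also ready, so the ready set is {E, G, H}; E is listed later → E.
I now also ready, so the ready set is {G, H, I}; G is listed later → G.
Now B, H and I have their prerequisites met. B is listed later, so B next.
H and I are both available; H is listed later → H.
That leaves I as the only ready step → I.
That leaves C as the only ready step → C.
Ready: A and F. A is listed later → A.
F needed C, G and J, now all done → F.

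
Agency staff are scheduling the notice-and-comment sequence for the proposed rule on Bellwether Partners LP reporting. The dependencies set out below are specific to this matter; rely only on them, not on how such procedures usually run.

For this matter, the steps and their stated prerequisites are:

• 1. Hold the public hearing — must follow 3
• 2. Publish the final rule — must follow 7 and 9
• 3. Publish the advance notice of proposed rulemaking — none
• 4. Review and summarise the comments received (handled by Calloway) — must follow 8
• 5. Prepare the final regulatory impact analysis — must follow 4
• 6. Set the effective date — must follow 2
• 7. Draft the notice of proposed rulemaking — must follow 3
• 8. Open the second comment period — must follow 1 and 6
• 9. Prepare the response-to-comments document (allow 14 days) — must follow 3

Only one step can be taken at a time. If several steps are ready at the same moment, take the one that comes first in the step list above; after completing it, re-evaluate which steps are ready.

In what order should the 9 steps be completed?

3, 1, 7, 9, 2, 6, 8, 4, 5

3 has no prerequisites → 3 first.
Ready: 1, 7 and 9. 1 is listed earlier → 1.
Ready: 7 and 9. 7 is listed earlier → 7.
Next only 9 has its prerequisites met → 9.
2 needed 7 and 9, now all done → 2.
6 is the only step now ready → 6.
8 needed 1 and 6, now all done → 8.
4 needed 8, now all done → 4.
5 is the only step now ready → 5.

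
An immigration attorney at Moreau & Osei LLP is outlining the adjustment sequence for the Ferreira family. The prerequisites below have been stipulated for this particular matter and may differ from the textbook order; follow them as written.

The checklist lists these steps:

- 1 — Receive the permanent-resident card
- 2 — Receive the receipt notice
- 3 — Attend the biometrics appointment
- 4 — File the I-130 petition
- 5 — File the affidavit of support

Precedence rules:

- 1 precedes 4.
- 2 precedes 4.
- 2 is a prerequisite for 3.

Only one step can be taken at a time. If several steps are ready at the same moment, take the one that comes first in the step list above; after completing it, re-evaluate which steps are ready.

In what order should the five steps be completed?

1, 2 and 5 have no prerequisites; 1 is listed earlier, so 1 is first.
2 and 5 are both available; 2 is listed earlier → 2.
3 and 4 now also ready, so the ready set is {3, 4, 5}; 3 is listed earlier → 3.
Now 4 and 5 have their prerequisites met. 4 is listed earlier, so 4 next.
5 is the only step now ready → 5.

1, 2, 3, 4, 5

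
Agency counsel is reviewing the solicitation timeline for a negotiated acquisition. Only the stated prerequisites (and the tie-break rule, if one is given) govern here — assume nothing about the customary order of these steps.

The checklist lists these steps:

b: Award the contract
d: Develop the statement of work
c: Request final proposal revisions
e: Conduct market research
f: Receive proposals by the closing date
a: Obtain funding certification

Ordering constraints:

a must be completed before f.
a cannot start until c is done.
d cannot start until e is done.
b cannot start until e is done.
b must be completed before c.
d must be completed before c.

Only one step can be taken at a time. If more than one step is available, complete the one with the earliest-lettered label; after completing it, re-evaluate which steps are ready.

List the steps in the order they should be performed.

e is the only step with nothing outstanding, so it goes first.
Now b and d have their prerequisites met. b has the earlier label, so b next.
That leaves d as the only ready step → d.
c is the only step now ready → c.
a needed c, now all done → a.
That leaves f as the only ready step → f.

e, b, d, c, a, f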